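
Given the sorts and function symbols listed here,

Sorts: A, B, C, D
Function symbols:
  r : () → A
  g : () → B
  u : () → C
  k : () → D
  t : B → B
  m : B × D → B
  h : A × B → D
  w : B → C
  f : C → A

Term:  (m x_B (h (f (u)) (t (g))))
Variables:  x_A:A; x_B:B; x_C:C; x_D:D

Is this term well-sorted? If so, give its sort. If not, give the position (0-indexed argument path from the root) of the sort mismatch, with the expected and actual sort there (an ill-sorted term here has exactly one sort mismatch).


well-sorted; sort = B

  x_B : B
      (u) : C
    (f (u)) : A
      (g) : B
    (t (g)) : B
  (h (f (u)) (t (g))) : D
(m x_B (h (f (u)) (t (g)))) : B


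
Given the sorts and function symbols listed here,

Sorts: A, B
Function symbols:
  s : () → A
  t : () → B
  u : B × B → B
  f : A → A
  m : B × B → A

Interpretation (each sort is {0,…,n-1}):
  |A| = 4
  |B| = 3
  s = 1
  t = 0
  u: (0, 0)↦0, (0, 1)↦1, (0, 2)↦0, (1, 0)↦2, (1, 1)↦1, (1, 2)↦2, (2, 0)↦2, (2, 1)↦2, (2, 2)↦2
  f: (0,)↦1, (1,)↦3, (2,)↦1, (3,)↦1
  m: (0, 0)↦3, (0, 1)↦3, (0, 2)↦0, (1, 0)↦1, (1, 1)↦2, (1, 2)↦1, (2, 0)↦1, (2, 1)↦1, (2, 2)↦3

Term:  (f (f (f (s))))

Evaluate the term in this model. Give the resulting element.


  s = 1
  (f (s)) = f(1,) = 3
  (f (f (s))) = f(3,) = 1
  (f (f (f (s)))) = f(1,) = 3

value = 3


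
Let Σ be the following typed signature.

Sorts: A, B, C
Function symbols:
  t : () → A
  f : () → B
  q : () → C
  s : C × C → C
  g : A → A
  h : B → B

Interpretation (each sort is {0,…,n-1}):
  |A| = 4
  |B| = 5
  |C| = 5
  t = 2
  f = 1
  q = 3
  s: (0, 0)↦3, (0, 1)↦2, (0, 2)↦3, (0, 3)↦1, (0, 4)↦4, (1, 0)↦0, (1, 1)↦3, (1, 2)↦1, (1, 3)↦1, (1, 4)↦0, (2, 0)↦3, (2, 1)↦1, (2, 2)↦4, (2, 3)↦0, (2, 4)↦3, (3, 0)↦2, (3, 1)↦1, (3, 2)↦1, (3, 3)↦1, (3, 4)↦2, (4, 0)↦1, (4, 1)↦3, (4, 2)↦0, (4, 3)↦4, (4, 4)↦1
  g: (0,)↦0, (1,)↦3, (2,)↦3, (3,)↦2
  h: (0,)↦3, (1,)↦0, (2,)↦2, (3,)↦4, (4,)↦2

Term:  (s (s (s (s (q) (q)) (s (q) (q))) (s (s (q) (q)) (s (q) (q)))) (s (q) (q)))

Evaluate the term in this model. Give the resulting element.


  q = 3
  q = 3
  (s (q) (q)) = s(3, 3) = 1
  q = 3
  q = 3
  (s (q) (q)) = s(3, 3) = 1
  (s (s (q) (q)) (s (q) (q))) = s(1, 1) = 3
  q = 3
  q = 3
  (s (q) (q)) = s(3, 3) = 1
  q = 3
  q = 3
  (s (q) (q)) = s(3, 3) = 1
  (s (s (q) (q)) (s (q) (q))) = s(1, 1) = 3
  (s (s (s (q) (q)) (s (q) (q))) (s (s (q) (q)) (s (q) (q)))) = s(3, 3) = 1
  q = 3
  q = 3
  (s (q) (q)) = s(3, 3) = 1
  (s (s (s (s (q) (q)) (s (q) (q))) (s (s (q) (q)) (s (q) (q)))) (s (q) (q))) = s(1, 1) = 3

value = 3


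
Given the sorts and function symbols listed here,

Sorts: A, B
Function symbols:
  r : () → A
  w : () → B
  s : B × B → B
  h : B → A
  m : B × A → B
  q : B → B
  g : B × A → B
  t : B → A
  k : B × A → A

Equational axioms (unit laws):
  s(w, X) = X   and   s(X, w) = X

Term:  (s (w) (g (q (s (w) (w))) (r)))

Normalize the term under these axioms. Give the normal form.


normal form = (g (q (w)) (r))

1. (s (w) (g (q (s (w) (w))) (r)))  →  (g (q (s (w) (w))) (r))
2. (g (q (s (w) (w))) (r))  →  (g (q (w)) (r))


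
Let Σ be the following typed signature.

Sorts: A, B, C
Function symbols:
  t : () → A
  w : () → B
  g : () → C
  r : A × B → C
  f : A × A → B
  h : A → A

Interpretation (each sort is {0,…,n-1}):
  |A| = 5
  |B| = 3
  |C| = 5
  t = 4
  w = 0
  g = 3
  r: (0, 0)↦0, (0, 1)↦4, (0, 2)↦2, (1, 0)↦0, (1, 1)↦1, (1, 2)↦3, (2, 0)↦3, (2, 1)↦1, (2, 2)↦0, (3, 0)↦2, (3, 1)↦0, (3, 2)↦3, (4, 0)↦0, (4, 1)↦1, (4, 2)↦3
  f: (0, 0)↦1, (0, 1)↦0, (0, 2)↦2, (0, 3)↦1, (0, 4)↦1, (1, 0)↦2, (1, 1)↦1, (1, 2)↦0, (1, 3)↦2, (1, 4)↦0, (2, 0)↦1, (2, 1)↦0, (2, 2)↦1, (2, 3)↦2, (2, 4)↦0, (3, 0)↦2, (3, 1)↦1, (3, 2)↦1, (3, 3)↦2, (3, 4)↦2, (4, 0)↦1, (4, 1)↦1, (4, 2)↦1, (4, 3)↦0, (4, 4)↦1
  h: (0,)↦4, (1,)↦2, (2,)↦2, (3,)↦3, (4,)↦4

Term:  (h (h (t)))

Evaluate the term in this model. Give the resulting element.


  t = 4
  (h (t)) = h(4,) = 4
  (h (h (t))) = h(4,) = 4

value = 4


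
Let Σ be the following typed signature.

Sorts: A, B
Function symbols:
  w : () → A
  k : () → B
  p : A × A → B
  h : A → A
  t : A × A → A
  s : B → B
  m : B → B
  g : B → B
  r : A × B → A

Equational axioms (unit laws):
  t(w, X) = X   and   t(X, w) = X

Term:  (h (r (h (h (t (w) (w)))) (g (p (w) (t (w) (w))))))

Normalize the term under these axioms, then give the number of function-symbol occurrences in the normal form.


1. (h (r (h (h (t (w) (w)))) (g (p (w) (t (w) (w))))))  →  (h (r (h (h (w))) (g (p (w) (t (w) (w))))))
2. (h (r (h (h (w))) (g (p (w) (t (w) (w))))))  →  (h (r (h (h (w))) (g (p (w) (w)))))
normal form: (h (r (h (h (w))) (g (p (w) (w)))))

size = 9


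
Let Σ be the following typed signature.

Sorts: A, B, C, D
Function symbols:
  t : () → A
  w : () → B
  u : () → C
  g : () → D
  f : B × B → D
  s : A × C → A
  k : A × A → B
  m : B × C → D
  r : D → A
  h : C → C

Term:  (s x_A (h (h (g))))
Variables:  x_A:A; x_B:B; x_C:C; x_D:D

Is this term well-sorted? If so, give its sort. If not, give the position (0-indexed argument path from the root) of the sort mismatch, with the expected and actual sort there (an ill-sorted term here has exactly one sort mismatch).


ill-sorted at position [1, 0, 0]: expected C, got D

  x_A : A
      (g) : D
    (h (g)) : ✗ arg 0 at [1, 0, 0] has sort D, expected C


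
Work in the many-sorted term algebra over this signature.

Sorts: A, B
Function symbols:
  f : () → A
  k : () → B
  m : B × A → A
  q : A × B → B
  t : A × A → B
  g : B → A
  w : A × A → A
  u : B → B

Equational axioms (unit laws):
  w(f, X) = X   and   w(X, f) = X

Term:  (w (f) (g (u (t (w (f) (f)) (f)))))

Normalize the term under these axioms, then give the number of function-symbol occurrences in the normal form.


size = 5

1. (w (f) (g (u (t (w (f) (f)) (f)))))  →  (g (u (t (w (f) (f)) (f))))
2. (g (u (t (w (f) (f)) (f))))  →  (g (u (t (f) (f))))
normal form: (g (u (t (f) (f))))


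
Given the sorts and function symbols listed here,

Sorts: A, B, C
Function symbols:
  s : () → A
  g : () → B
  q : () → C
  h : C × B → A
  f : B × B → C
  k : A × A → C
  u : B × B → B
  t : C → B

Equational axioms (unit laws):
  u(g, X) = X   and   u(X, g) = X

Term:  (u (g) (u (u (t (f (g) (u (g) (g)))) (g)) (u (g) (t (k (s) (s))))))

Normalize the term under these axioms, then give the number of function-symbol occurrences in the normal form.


1. (u (g) (u (u (t (f (g) (u (g) (g)))) (g)) (u (g) (t (k (s) (s))))))  →  (u (u (t (f (g) (u (g) (g)))) (g)) (u (g) (t (k (s) (s)))))
2. (u (u (t (f (g) (u (g) (g)))) (g)) (u (g) (t (k (s) (s)))))  →  (u (t (f (g) (u (g) (g)))) (u (g) (t (k (s) (s)))))
3. (u (t (f (g) (u (g) (g)))) (u (g) (t (k (s) (s)))))  →  (u (t (f (g) (g))) (u (g) (t (k (s) (s)))))
4. (u (t (f (g) (g))) (u (g) (t (k (s) (s)))))  →  (u (t (f (g) (g))) (t (k (s) (s))))
normal form: (u (t (f (g) (g))) (t (k (s) (s))))

size = 9


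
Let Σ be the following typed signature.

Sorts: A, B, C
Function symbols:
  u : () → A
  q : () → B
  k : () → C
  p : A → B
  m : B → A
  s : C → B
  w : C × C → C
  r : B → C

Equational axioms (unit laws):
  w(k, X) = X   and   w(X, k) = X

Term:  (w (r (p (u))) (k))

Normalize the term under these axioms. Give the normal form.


1. (w (r (p (u))) (k))  →  (r (p (u)))

normal form = (r (p (u)))


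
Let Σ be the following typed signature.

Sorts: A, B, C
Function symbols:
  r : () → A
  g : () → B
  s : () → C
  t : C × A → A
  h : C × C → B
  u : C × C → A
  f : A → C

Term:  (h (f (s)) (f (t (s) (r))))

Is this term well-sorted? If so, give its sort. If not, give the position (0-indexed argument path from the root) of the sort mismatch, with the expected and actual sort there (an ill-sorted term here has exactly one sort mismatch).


    (s) : C
  (f (s)) : ✗ arg 0 at [0, 0] has sort C, expected A
      (s) : C
      (r) : A
    (t (s) (r)) : A
  (f (t (s) (r))) : C

ill-sorted at position [0, 0]: expected A, got C


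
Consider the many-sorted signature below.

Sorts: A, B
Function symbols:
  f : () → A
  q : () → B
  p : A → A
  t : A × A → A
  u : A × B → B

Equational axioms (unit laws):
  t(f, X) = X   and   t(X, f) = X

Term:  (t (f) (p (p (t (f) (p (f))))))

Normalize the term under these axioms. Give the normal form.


normal form = (p (p (p (f))))

1. (t (f) (p (p (t (f) (p (f))))))  →  (p (p (t (f) (p (f)))))
2. (p (p (t (f) (p (f)))))  →  (p (p (p (f))))


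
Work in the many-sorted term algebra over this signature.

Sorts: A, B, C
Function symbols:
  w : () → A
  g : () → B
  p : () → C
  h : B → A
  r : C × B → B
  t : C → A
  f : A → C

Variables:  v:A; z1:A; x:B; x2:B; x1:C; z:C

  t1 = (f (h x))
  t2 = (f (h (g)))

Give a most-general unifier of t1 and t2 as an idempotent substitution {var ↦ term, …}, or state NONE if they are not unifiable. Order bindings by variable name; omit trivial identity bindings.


{x ↦ (g)}


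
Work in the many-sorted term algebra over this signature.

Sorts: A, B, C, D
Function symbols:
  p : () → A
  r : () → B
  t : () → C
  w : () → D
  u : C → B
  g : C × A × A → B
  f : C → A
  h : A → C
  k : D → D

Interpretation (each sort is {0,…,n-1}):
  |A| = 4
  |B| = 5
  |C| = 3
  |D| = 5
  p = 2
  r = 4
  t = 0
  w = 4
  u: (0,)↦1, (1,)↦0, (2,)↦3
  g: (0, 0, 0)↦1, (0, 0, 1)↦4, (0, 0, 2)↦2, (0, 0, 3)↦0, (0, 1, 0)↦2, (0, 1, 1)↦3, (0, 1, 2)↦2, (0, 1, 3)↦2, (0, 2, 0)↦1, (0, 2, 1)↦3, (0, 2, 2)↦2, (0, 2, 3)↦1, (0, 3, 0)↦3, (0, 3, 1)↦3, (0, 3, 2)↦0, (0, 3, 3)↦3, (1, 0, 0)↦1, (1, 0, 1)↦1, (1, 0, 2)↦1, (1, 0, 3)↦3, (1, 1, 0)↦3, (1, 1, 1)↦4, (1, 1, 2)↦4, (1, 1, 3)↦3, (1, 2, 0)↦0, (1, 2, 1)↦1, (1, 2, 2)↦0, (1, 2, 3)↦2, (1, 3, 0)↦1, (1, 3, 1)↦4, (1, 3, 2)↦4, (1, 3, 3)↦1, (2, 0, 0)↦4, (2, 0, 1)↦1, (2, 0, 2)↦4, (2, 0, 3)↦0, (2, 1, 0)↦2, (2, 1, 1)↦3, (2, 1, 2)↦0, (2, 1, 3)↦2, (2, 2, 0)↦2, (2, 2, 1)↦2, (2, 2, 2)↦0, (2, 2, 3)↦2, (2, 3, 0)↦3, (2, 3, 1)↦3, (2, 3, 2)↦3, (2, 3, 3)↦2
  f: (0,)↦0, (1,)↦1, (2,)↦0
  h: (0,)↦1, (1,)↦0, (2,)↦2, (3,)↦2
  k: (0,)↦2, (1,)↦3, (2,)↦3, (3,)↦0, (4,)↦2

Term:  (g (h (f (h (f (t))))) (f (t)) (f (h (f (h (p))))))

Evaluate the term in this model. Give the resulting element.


  t = 0
  (f (t)) = f(0,) = 0
  (h (f (t))) = h(0,) = 1
  (f (h (f (t)))) = f(1,) = 1
  (h (f (h (f (t))))) = h(1,) = 0
  t = 0
  (f (t)) = f(0,) = 0
  p = 2
  (h (p)) = h(2,) = 2
  (f (h (p))) = f(2,) = 0
  (h (f (h (p)))) = h(0,) = 1
  (f (h (f (h (p))))) = f(1,) = 1
  (g (h (f (h (f (t))))) (f (t)) (f (h (f (h (p)))))) = g(0, 0, 1) = 4

value = 4


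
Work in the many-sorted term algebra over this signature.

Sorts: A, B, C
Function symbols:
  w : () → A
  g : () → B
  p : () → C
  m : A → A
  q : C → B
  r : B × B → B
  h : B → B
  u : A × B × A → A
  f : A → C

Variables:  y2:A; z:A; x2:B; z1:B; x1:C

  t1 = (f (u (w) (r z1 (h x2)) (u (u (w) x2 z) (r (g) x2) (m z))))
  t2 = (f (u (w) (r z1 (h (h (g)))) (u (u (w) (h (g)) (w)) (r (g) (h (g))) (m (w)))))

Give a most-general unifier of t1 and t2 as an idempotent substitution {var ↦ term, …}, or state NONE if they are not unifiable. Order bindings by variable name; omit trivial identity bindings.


{x2 ↦ (h (g)), z ↦ (w)}


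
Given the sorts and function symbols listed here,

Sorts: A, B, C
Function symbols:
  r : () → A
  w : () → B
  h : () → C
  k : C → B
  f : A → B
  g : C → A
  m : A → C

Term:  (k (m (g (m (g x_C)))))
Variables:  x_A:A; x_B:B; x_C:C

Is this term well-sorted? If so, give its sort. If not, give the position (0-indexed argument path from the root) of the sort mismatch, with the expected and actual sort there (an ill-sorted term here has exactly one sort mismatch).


          x_C : C
        (g x_C) : A
      (m (g x_C)) : C
    (g (m (g x_C))) : A
  (m (g (m (g x_C)))) : C
(k (m (g (m (g x_C))))) : B

well-sorted; sort = B


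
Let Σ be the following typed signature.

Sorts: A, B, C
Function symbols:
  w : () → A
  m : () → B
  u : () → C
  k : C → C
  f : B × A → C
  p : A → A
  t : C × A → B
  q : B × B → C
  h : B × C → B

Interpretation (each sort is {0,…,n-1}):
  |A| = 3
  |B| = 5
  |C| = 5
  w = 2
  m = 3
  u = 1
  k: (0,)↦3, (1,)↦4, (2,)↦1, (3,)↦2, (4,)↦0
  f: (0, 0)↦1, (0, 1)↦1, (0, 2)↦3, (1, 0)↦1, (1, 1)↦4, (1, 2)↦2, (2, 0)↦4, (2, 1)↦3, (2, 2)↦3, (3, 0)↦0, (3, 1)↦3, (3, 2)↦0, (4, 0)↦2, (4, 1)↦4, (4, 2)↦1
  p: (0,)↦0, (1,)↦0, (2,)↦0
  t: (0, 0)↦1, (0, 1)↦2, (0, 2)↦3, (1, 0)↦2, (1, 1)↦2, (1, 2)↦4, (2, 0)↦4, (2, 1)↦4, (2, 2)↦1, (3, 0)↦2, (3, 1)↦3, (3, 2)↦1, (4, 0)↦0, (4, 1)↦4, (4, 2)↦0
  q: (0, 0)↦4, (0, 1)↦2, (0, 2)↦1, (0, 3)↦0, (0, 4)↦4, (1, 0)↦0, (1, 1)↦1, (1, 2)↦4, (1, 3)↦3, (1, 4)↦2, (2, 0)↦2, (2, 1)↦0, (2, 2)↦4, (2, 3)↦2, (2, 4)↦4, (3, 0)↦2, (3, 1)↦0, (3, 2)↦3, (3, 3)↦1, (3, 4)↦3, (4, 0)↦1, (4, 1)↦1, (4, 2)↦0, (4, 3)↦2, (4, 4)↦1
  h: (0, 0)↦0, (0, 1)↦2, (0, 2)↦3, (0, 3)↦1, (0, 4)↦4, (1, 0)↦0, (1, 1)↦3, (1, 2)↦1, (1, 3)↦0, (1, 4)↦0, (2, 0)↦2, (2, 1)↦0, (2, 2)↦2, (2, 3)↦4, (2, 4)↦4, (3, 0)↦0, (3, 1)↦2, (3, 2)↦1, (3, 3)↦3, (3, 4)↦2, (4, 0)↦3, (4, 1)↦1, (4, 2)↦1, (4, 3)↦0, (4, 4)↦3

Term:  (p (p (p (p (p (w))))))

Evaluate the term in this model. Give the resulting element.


value = 0

  w = 2
  (p (w)) = p(2,) = 0
  (p (p (w))) = p(0,) = 0
  (p (p (p (w)))) = p(0,) = 0
  (p (p (p (p (w))))) = p(0,) = 0
  (p (p (p (p (p (w)))))) = p(0,) = 0


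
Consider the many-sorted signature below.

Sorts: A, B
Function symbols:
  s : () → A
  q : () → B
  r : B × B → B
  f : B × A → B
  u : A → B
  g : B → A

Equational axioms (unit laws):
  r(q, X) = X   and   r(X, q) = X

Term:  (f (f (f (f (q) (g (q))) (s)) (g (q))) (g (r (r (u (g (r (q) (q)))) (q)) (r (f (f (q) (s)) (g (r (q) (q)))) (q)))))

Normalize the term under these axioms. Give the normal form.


normal form = (f (f (f (f (q) (g (q))) (s)) (g (q))) (g (r (u (g (q))) (f (f (q) (s)) (g (q))))))

1. (f (f (f (f (q) (g (q))) (s)) (g (q))) (g (r (r (u (g (r (q) (q)))) (q)) (r (f (f (q) (s)) (g (r (q) (q)))) (q)))))  →  (f (f (f (f (q) (g (q))) (s)) (g (q))) (g (r (u (g (r (q) (q)))) (r (f (f (q) (s)) (g (r (q) (q)))) (q)))))
2. (f (f (f (f (q) (g (q))) (s)) (g (q))) (g (r (u (g (r (q) (q)))) (r (f (f (q) (s)) (g (r (q) (q)))) (q)))))  →  (f (f (f (f (q) (g (q))) (s)) (g (q))) (g (r (u (g (q))) (r (f (f (q) (s)) (g (r (q) (q)))) (q)))))
3. (f (f (f (f (q) (g (q))) (s)) (g (q))) (g (r (u (g (q))) (r (f (f (q) (s)) (g (r (q) (q)))) (q)))))  →  (f (f (f (f (q) (g (q))) (s)) (g (q))) (g (r (u (g (q))) (f (f (q) (s)) (g (r (q) (q)))))))
4. (f (f (f (f (q) (g (q))) (s)) (g (q))) (g (r (u (g (q))) (f (f (q) (s)) (g (r (q) (q)))))))  →  (f (f (f (f (q) (g (q))) (s)) (g (q))) (g (r (u (g (q))) (f (f (q) (s)) (g (q))))))


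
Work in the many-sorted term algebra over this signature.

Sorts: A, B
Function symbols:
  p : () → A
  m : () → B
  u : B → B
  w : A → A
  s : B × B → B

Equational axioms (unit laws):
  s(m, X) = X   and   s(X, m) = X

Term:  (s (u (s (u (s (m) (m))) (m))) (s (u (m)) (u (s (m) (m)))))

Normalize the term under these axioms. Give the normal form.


1. (s (u (s (u (s (m) (m))) (m))) (s (u (m)) (u (s (m) (m)))))  →  (s (u (u (s (m) (m)))) (s (u (m)) (u (s (m) (m)))))
2. (s (u (u (s (m) (m)))) (s (u (m)) (u (s (m) (m)))))  →  (s (u (u (m))) (s (u (m)) (u (s (m) (m)))))
3. (s (u (u (m))) (s (u (m)) (u (s (m) (m)))))  →  (s (u (u (m))) (s (u (m)) (u (m))))

normal form = (s (u (u (m))) (s (u (m)) (u (m))))


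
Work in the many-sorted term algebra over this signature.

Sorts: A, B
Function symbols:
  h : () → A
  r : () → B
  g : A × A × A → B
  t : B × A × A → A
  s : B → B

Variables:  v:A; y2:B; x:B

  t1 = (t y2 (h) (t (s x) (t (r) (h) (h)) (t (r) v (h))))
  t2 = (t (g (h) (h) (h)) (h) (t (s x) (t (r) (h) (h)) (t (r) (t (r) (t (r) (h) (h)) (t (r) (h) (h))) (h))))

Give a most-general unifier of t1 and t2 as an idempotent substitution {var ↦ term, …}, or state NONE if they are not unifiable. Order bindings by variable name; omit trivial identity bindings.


{v ↦ (t (r) (t (r) (h) (h)) (t (r) (h) (h))), y2 ↦ (g (h) (h) (h))}


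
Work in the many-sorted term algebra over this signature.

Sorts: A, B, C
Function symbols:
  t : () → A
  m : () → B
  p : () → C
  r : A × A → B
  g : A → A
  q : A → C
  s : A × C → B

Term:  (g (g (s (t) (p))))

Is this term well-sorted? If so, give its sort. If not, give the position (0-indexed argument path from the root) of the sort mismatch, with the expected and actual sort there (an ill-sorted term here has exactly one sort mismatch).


      (t) : A
      (p) : C
    (s (t) (p)) : B
  (g (s (t) (p))) : ✗ arg 0 at [0, 0] has sort B, expected A

ill-sorted at position [0, 0]: expected A, got B


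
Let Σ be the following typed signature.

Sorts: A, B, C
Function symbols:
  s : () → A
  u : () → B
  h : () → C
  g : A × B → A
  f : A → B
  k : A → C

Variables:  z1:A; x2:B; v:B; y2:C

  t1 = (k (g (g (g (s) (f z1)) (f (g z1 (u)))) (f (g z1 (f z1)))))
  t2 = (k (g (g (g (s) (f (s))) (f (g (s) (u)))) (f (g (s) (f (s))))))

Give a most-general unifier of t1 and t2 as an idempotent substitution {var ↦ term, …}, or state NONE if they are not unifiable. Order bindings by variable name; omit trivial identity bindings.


{z1 ↦ (s)}


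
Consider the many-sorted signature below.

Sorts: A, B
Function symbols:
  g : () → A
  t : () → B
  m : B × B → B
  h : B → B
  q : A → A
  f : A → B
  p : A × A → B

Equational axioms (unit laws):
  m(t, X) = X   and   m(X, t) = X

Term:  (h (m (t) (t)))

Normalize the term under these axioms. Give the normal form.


normal form = (h (t))

1. (h (m (t) (t)))  →  (h (t))


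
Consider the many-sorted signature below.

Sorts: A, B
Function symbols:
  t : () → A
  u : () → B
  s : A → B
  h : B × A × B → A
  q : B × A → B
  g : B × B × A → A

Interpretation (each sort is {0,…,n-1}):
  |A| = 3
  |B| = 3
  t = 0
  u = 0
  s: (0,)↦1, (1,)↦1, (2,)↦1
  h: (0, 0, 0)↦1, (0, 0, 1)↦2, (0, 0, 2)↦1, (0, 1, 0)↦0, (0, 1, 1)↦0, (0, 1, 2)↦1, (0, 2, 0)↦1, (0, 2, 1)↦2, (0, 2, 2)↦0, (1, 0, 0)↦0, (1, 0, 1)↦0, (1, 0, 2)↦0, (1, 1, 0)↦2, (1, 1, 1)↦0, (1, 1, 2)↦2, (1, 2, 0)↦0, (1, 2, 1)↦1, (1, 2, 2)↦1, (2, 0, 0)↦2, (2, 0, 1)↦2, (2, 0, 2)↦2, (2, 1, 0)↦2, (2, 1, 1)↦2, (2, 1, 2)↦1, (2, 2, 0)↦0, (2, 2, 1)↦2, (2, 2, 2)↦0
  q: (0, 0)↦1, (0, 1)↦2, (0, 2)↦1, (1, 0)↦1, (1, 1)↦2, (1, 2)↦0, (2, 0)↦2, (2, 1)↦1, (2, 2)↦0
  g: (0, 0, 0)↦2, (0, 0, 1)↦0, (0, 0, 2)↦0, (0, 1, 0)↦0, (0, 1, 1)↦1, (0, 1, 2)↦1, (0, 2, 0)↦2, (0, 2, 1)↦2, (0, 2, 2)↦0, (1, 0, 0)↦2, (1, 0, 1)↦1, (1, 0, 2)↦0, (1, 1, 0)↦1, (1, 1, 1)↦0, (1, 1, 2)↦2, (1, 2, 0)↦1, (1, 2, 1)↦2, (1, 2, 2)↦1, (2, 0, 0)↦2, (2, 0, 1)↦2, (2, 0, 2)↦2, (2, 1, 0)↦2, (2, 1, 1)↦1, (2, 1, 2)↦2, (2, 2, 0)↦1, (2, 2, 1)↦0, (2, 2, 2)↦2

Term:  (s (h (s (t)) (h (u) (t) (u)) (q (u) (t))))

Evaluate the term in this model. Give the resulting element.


value = 1

  t = 0
  (s (t)) = s(0,) = 1
  u = 0
  t = 0
  u = 0
  (h (u) (t) (u)) = h(0, 0, 0) = 1
  u = 0
  t = 0
  (q (u) (t)) = q(0, 0) = 1
  (h (s (t)) (h (u) (t) (u)) (q (u) (t))) = h(1, 1, 1) = 0
  (s (h (s (t)) (h (u) (t) (u)) (q (u) (t)))) = s(0,) = 1


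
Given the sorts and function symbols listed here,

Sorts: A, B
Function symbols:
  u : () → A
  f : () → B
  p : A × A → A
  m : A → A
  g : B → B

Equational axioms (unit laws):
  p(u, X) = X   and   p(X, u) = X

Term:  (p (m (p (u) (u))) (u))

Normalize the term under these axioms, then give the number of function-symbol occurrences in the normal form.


1. (p (m (p (u) (u))) (u))  →  (m (p (u) (u)))
2. (m (p (u) (u)))  →  (m (u))
normal form: (m (u))

size = 2


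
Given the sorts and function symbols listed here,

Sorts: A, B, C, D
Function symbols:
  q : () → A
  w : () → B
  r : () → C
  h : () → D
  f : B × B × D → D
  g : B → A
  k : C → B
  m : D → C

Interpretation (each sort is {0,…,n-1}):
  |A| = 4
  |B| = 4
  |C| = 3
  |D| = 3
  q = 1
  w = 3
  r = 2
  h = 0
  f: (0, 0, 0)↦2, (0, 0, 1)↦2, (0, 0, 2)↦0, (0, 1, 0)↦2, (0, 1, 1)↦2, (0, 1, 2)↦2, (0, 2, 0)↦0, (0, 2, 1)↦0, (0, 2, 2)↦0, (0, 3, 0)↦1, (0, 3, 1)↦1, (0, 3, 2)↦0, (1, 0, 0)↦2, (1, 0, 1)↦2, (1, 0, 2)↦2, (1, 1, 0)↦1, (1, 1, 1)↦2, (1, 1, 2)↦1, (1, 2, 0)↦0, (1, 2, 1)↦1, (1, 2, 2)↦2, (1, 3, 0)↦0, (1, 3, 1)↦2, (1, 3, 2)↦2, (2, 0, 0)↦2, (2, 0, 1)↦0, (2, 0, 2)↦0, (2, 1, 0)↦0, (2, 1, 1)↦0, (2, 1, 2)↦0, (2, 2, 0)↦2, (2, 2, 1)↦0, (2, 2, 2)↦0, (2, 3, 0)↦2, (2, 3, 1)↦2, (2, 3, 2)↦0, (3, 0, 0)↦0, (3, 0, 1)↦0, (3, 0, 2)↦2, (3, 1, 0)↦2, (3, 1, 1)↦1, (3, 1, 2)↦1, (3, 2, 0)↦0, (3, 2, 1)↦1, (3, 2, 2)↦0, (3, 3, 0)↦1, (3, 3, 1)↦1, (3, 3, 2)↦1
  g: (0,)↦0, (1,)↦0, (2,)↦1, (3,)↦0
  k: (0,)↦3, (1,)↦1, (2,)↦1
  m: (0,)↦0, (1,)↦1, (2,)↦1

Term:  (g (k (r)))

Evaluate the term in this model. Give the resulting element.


value = 0

  r = 2
  (k (r)) = k(2,) = 1
  (g (k (r))) = g(1,) = 0


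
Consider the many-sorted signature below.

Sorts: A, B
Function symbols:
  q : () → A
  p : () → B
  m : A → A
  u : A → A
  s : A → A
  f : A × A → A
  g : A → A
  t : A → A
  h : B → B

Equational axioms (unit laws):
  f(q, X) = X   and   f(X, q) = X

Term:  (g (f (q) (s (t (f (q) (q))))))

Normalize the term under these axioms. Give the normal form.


1. (g (f (q) (s (t (f (q) (q))))))  →  (g (s (t (f (q) (q)))))
2. (g (s (t (f (q) (q)))))  →  (g (s (t (q))))

normal form = (g (s (t (q))))


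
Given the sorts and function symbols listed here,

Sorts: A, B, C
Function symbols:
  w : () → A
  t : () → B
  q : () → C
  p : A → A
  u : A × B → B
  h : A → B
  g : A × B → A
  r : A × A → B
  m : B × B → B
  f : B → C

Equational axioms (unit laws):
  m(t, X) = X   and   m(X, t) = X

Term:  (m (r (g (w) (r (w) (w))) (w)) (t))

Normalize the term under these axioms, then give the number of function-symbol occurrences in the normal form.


1. (m (r (g (w) (r (w) (w))) (w)) (t))  →  (r (g (w) (r (w) (w))) (w))
normal form: (r (g (w) (r (w) (w))) (w))

size = 7


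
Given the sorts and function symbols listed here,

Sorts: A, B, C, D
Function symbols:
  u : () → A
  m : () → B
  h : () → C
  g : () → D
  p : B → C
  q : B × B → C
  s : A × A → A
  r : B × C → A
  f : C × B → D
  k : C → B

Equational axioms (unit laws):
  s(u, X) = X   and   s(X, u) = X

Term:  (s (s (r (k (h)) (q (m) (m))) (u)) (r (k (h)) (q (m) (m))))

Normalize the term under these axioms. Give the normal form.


normal form = (s (r (k (h)) (q (m) (m))) (r (k (h)) (q (m) (m))))

1. (s (s (r (k (h)) (q (m) (m))) (u)) (r (k (h)) (q (m) (m))))  →  (s (r (k (h)) (q (m) (m))) (r (k (h)) (q (m) (m))))


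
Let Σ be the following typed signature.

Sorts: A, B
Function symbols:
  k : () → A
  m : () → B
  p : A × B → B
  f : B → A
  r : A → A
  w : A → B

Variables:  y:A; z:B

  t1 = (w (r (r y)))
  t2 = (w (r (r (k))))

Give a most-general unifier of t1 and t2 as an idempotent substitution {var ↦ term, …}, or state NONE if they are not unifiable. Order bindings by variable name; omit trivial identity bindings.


{y ↦ (k)}


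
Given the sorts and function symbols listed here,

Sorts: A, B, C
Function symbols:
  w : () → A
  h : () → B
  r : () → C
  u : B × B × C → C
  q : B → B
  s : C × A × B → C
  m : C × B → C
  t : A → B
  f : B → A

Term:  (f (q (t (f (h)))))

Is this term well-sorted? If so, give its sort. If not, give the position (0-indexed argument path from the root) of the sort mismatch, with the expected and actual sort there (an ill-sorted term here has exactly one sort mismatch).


        (h) : B
      (f (h)) : A
    (t (f (h))) : B
  (q (t (f (h)))) : B
(f (q (t (f (h))))) : A

well-sorted; sort = A


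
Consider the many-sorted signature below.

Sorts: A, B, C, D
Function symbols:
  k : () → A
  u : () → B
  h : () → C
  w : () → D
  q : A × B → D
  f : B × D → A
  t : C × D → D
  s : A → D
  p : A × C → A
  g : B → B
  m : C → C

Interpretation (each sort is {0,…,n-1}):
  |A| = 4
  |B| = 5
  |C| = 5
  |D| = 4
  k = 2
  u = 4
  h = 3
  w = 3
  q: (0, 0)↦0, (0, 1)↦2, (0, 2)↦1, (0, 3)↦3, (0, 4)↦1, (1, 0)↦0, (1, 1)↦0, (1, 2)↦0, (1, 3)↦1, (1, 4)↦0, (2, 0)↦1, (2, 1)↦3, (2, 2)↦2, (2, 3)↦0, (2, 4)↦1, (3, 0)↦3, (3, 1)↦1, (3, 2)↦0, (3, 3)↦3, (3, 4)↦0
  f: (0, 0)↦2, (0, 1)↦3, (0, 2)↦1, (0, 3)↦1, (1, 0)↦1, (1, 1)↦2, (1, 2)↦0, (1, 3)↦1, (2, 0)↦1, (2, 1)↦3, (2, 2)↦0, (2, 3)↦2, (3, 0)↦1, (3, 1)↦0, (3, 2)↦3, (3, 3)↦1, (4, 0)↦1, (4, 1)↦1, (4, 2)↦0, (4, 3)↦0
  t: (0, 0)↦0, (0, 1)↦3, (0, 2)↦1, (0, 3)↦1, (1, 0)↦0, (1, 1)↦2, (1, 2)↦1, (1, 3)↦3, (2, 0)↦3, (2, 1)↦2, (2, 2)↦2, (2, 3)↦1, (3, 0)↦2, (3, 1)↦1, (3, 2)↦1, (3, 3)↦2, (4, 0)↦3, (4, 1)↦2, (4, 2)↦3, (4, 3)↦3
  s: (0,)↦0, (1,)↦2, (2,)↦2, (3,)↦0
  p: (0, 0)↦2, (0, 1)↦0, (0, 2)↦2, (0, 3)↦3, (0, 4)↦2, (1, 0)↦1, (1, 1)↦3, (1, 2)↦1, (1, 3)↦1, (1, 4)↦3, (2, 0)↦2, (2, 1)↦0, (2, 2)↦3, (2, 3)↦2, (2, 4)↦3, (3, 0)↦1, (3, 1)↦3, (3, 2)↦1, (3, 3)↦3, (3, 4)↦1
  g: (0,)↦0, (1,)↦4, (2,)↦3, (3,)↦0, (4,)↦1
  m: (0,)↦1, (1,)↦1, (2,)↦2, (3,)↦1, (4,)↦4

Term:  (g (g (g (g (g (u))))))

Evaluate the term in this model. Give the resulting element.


value = 1

  u = 4
  (g (u)) = g(4,) = 1
  (g (g (u))) = g(1,) = 4
  (g (g (g (u)))) = g(4,) = 1
  (g (g (g (g (u))))) = g(1,) = 4
  (g (g (g (g (g (u)))))) = g(4,) = 1


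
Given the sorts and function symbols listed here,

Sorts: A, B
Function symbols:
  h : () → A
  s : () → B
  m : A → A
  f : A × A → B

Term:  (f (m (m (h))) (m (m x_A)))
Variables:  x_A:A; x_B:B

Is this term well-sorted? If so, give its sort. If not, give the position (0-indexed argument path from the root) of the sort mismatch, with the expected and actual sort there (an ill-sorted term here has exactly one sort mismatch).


well-sorted; sort = B

      (h) : A
    (m (h)) : A
  (m (m (h))) : A
      x_A : A
    (m x_A) : A
  (m (m x_A)) : A
(f (m (m (h))) (m (m x_A))) : B


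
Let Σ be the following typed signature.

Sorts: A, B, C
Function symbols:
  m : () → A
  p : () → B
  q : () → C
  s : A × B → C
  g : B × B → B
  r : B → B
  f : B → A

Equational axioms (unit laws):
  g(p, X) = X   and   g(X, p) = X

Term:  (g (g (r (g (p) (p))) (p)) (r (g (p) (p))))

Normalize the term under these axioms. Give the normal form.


normal form = (g (r (p)) (r (p)))

1. (g (g (r (g (p) (p))) (p)) (r (g (p) (p))))  →  (g (r (g (p) (p))) (r (g (p) (p))))
2. (g (r (g (p) (p))) (r (g (p) (p))))  →  (g (r (p)) (r (g (p) (p))))
3. (g (r (p)) (r (g (p) (p))))  →  (g (r (p)) (r (p)))


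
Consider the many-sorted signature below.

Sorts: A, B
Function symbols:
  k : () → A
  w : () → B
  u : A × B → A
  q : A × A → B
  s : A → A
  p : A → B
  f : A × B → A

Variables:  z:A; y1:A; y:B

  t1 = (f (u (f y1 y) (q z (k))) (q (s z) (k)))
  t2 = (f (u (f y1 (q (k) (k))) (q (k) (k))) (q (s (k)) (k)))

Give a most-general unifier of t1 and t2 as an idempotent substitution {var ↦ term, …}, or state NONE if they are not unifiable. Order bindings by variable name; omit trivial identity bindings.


{y ↦ (q (k) (k)), z ↦ (k)}


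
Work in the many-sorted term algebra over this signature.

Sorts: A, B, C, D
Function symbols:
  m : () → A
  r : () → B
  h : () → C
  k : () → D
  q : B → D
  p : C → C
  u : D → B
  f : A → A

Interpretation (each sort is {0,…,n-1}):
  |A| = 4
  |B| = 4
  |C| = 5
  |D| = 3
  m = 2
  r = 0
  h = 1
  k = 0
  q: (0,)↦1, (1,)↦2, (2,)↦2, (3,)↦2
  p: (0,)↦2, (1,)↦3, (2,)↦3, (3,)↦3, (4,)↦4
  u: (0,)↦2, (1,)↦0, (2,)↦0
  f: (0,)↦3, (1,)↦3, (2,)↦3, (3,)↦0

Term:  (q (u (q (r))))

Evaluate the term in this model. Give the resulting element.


value = 1

  r = 0
  (q (r)) = q(0,) = 1
  (u (q (r))) = u(1,) = 0
  (q (u (q (r)))) = q(0,) = 1


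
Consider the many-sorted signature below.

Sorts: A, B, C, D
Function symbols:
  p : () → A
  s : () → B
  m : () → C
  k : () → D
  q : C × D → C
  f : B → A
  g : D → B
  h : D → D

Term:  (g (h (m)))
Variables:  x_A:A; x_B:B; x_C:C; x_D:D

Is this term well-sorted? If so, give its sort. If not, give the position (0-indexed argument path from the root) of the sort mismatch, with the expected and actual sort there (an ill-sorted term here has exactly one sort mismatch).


    (m) : C
  (h (m)) : ✗ arg 0 at [0, 0] has sort C, expected D

ill-sorted at position [0, 0]: expected D, got C


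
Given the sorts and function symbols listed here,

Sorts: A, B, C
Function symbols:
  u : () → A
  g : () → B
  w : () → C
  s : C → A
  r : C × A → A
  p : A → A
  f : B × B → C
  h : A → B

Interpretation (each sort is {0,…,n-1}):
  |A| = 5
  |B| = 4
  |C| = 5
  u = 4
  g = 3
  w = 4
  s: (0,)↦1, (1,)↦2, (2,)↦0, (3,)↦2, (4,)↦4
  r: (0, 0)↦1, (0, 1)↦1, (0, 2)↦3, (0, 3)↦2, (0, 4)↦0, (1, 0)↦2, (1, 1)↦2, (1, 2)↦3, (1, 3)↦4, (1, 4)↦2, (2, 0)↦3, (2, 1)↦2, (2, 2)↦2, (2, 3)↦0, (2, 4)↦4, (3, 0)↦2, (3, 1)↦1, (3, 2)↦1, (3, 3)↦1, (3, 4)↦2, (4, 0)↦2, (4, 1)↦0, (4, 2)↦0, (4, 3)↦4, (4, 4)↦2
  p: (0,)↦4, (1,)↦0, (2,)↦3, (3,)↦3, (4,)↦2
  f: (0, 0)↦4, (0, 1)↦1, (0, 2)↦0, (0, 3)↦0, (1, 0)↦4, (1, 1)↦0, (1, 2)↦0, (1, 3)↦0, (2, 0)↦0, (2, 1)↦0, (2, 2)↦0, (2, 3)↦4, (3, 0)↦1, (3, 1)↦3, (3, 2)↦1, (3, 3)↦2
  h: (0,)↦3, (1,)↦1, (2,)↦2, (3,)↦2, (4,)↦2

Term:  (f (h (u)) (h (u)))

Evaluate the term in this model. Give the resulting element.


value = 0

  u = 4
  (h (u)) = h(4,) = 2
  u = 4
  (h (u)) = h(4,) = 2
  (f (h (u)) (h (u))) = f(2, 2) = 0


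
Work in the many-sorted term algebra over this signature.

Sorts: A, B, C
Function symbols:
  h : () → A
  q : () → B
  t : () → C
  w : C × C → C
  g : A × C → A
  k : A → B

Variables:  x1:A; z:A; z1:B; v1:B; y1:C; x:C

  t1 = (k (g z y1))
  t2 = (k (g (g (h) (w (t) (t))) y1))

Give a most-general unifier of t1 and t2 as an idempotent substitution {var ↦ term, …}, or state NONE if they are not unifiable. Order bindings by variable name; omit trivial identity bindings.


{z ↦ (g (h) (w (t) (t)))}


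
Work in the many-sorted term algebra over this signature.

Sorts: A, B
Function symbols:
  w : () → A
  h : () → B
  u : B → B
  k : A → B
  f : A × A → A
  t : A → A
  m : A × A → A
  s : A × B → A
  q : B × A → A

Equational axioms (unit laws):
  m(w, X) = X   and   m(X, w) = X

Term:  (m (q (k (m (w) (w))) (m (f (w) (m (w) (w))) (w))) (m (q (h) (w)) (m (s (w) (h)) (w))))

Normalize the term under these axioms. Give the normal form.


1. (m (q (k (m (w) (w))) (m (f (w) (m (w) (w))) (w))) (m (q (h) (w)) (m (s (w) (h)) (w))))  →  (m (q (k (w)) (m (f (w) (m (w) (w))) (w))) (m (q (h) (w)) (m (s (w) (h)) (w))))
2. (m (q (k (w)) (m (f (w) (m (w) (w))) (w))) (m (q (h) (w)) (m (s (w) (h)) (w))))  →  (m (q (k (w)) (f (w) (m (w) (w)))) (m (q (h) (w)) (m (s (w) (h)) (w))))
3. (m (q (k (w)) (f (w) (m (w) (w)))) (m (q (h) (w)) (m (s (w) (h)) (w))))  →  (m (q (k (w)) (f (w) (w))) (m (q (h) (w)) (m (s (w) (h)) (w))))
4. (m (q (k (w)) (f (w) (w))) (m (q (h) (w)) (m (s (w) (h)) (w))))  →  (m (q (k (w)) (f (w) (w))) (m (q (h) (w)) (s (w) (h))))

normal form = (m (q (k (w)) (f (w) (w))) (m (q (h) (w)) (s (w) (h))))


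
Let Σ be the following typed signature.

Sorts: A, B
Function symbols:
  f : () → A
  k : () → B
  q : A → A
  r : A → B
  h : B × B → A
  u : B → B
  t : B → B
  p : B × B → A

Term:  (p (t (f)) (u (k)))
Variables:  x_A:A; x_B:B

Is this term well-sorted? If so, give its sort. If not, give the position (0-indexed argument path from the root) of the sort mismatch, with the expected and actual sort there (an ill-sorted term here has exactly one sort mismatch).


    (f) : A
  (t (f)) : ✗ arg 0 at [0, 0] has sort A, expected B
    (k) : B
  (u (k)) : B

ill-sorted at position [0, 0]: expected B, got A


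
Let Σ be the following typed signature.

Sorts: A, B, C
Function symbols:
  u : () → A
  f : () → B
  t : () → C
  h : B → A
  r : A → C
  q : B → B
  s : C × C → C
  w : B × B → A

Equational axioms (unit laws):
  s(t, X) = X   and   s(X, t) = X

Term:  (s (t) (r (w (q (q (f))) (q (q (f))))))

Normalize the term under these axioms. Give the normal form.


1. (s (t) (r (w (q (q (f))) (q (q (f))))))  →  (r (w (q (q (f))) (q (q (f)))))

normal form = (r (w (q (q (f))) (q (q (f)))))


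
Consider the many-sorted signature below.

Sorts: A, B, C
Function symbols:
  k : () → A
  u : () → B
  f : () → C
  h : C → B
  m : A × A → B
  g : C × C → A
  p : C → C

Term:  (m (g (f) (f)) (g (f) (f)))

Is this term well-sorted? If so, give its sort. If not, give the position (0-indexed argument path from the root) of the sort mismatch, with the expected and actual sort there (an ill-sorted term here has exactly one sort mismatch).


well-sorted; sort = B

    (f) : C
    (f) : C
  (g (f) (f)) : A
    (f) : C
    (f) : C
  (g (f) (f)) : A
(m (g (f) (f)) (g (f) (f))) : B


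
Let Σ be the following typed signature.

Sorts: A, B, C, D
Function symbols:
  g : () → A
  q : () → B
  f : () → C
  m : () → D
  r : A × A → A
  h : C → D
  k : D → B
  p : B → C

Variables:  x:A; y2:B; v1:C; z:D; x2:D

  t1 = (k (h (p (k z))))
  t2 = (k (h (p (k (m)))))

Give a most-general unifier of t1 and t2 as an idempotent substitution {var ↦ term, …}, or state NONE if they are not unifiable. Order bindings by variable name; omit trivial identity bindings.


{z ↦ (m)}


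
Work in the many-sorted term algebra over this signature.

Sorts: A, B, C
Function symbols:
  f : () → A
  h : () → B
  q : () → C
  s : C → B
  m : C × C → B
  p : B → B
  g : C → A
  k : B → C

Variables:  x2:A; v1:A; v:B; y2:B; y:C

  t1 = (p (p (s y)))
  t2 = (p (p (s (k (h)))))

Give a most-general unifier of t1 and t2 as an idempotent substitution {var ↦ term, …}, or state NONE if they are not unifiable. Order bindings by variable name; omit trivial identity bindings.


{y ↦ (k (h))}


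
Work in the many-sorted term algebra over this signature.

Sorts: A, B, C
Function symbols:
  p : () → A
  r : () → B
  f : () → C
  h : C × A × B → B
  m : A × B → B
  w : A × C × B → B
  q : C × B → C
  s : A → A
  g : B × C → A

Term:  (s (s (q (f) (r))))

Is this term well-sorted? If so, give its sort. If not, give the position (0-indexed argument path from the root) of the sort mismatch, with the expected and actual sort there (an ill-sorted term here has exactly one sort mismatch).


      (f) : C
      (r) : B
    (q (f) (r)) : C
  (s (q (f) (r))) : ✗ arg 0 at [0, 0] has sort C, expected A

ill-sorted at position [0, 0]: expected A, got C


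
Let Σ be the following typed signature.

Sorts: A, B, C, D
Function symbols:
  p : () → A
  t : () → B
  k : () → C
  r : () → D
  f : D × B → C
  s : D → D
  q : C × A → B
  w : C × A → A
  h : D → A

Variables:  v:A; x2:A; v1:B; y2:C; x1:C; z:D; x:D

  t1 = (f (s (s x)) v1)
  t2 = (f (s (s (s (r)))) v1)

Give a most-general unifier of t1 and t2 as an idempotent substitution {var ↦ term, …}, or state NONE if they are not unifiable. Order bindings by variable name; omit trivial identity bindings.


{x ↦ (s (r))}


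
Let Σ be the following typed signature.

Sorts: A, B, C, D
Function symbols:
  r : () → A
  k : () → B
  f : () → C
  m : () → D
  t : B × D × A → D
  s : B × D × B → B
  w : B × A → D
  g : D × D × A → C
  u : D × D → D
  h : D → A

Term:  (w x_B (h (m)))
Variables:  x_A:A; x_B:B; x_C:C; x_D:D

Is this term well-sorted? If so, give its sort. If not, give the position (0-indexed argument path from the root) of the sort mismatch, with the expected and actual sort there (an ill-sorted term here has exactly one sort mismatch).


  x_B : B
    (m) : D
  (h (m)) : A
(w x_B (h (m))) : D

well-sorted; sort = D


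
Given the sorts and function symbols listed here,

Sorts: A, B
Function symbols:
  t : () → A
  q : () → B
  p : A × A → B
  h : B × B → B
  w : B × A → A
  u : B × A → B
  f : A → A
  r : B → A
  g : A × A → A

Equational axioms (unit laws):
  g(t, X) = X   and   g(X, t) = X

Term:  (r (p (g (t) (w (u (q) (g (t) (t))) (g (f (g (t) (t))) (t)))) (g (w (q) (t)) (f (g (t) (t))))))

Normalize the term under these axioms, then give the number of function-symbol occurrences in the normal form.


size = 14

1. (r (p (g (t) (w (u (q) (g (t) (t))) (g (f (g (t) (t))) (t)))) (g (w (q) (t)) (f (g (t) (t))))))  →  (r (p (w (u (q) (g (t) (t))) (g (f (g (t) (t))) (t))) (g (w (q) (t)) (f (g (t) (t))))))
2. (r (p (w (u (q) (g (t) (t))) (g (f (g (t) (t))) (t))) (g (w (q) (t)) (f (g (t) (t))))))  →  (r (p (w (u (q) (t)) (g (f (g (t) (t))) (t))) (g (w (q) (t)) (f (g (t) (t))))))
3. (r (p (w (u (q) (t)) (g (f (g (t) (t))) (t))) (g (w (q) (t)) (f (g (t) (t))))))  →  (r (p (w (u (q) (t)) (f (g (t) (t)))) (g (w (q) (t)) (f (g (t) (t))))))
4. (r (p (w (u (q) (t)) (f (g (t) (t)))) (g (w (q) (t)) (f (g (t) (t))))))  →  (r (p (w (u (q) (t)) (f (t))) (g (w (q) (t)) (f (g (t) (t))))))
5. (r (p (w (u (q) (t)) (f (t))) (g (w (q) (t)) (f (g (t) (t))))))  →  (r (p (w (u (q) (t)) (f (t))) (g (w (q) (t)) (f (t)))))
normal form: (r (p (w (u (q) (t)) (f (t))) (g (w (q) (t)) (f (t)))))


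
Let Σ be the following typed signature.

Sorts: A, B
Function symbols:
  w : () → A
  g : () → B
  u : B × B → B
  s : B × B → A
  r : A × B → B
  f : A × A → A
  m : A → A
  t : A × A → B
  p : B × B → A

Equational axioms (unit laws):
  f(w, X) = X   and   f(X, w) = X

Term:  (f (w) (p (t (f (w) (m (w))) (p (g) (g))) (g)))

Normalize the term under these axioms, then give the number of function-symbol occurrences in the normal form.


1. (f (w) (p (t (f (w) (m (w))) (p (g) (g))) (g)))  →  (p (t (f (w) (m (w))) (p (g) (g))) (g))
2. (p (t (f (w) (m (w))) (p (g) (g))) (g))  →  (p (t (m (w)) (p (g) (g))) (g))
normal form: (p (t (m (w)) (p (g) (g))) (g))

size = 8


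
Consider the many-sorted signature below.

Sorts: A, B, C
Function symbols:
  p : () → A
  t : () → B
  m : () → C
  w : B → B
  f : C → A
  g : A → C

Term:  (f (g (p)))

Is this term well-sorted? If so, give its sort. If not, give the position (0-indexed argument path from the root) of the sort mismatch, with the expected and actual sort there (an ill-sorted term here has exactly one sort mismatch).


well-sorted; sort = A

    (p) : A
  (g (p)) : C
(f (g (p))) : A


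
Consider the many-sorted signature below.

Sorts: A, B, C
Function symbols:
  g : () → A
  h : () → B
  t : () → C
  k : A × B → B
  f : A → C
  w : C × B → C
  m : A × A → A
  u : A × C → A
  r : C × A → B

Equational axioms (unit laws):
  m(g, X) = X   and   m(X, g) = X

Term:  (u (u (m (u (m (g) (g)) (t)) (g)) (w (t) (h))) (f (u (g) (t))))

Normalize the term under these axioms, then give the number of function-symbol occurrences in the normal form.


1. (u (u (m (u (m (g) (g)) (t)) (g)) (w (t) (h))) (f (u (g) (t))))  →  (u (u (u (m (g) (g)) (t)) (w (t) (h))) (f (u (g) (t))))
2. (u (u (u (m (g) (g)) (t)) (w (t) (h))) (f (u (g) (t))))  →  (u (u (u (g) (t)) (w (t) (h))) (f (u (g) (t))))
normal form: (u (u (u (g) (t)) (w (t) (h))) (f (u (g) (t))))

size = 12
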